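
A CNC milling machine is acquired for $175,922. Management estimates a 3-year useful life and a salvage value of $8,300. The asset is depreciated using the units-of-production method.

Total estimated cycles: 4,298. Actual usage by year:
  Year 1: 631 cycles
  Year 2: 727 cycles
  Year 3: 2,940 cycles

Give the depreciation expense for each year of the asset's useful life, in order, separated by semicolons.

Depreciable base = $175,922 − $8,300 = $167,622.
Rate = $167,622 / 4,298 cycles = $39 per cycle.
Year 1: 631 × $39 = $24,609. Book value $151,313.
Year 2: 727 × $39 = $28,353. Book value $122,960.
Year 3: 2,940 × $39 = $114,660. Book value $8,300.

$24,609; $28,353; $114,660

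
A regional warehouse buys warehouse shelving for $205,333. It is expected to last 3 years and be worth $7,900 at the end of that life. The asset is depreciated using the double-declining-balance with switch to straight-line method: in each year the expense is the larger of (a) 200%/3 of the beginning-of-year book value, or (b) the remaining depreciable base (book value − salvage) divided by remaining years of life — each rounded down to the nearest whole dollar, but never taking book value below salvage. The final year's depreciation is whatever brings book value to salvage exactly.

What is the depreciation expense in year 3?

Depreciable base = $205,333 − $7,900 = $197,433.
Year 1: DB = ⌊$205,333 × 200%/3⌋ = $136,888; SL = ⌊$197,433/3⌋ = $65,811 → take DB $136,888. Book value $68,445.
Year 2: DB = ⌊$68,445 × 200%/3⌋ = $45,630; SL = ⌊$60,545/2⌋ = $30,272 → take DB $45,630. Book value $22,815.
Year 3 (final): $22,815 − $7,900 = $14,915. Book value $7,900.

$14,915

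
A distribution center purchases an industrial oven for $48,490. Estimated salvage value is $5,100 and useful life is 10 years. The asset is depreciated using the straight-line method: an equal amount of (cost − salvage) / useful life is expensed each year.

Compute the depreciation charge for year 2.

$4,339

Depreciable base = $48,490 − $5,100 = $43,390.
Annual expense = $43,390 / 10 = $4,339.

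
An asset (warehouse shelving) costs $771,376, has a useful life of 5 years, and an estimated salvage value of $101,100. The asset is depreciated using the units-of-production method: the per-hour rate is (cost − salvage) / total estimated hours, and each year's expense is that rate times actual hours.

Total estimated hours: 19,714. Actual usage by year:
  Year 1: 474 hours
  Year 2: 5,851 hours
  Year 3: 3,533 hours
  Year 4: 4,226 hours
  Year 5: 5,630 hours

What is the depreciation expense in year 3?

$120,122

Depreciable base = $771,376 − $101,100 = $670,276.
Rate = $670,276 / 19,714 hours = $34 per hour.
Year 1: 474 × $34 = $16,116. Book value $755,260.
Year 2: 5,851 × $34 = $198,934. Book value $556,326.
Year 3: 3,533 × $34 = $120,122. Book value $436,204.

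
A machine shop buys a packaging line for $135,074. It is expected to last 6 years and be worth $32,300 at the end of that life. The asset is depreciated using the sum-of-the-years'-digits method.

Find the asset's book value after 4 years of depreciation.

Depreciable base = $135,074 − $32,300 = $102,774.
Sum of the years' digits = 6+5+4+3+2+1 = 21.
Year 1: $102,774 × 6/21 = $29,364. Book value $105,710.
Year 2: $102,774 × 5/21 = $24,470. Book value $81,240.
Year 3: $102,774 × 4/21 = $19,576. Book value $61,664.
Year 4: $102,774 × 3/21 = $14,682. Book value $46,982.

$46,982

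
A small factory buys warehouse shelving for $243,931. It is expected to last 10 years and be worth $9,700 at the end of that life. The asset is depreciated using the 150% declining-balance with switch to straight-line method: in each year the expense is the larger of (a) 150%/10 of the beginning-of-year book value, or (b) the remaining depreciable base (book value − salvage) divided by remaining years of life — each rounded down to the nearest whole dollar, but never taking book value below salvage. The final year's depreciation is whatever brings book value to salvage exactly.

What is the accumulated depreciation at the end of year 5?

$136,201

Depreciable base = $243,931 − $9,700 = $234,231.
Year 1: DB = ⌊$243,931 × 150%/10⌋ = $36,589; SL = ⌊$234,231/10⌋ = $23,423 → take DB $36,589. Book value $207,342.
Year 2: DB = ⌊$207,342 × 150%/10⌋ = $31,101; SL = ⌊$197,642/9⌋ = $21,960 → take DB $31,101. Book value $176,241.
Year 3: DB = ⌊$176,241 × 150%/10⌋ = $26,436; SL = ⌊$166,541/8⌋ = $20,817 → take DB $26,436. Book value $149,805.
Year 4: DB = ⌊$149,805 × 150%/10⌋ = $22,470; SL = ⌊$140,105/7⌋ = $20,015 → take DB $22,470. Book value $127,335.
Year 5: DB = ⌊$127,335 × 150%/10⌋ = $19,100; SL = ⌊$117,635/6⌋ = $19,605 → take SL $19,605. Book value $107,730.
Accumulated through year 5 = $243,931 − $107,730 = $136,201.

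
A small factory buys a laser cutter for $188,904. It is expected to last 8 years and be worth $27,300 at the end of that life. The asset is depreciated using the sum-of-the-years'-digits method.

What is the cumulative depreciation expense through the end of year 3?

Depreciable base = $188,904 − $27,300 = $161,604.
Sum of the years' digits = 8+7+6+5+4+3+2+1 = 36.
Year 1: $161,604 × 8/36 = $35,912. Book value $152,992.
Year 2: $161,604 × 7/36 = $31,423. Book value $121,569.
Year 3: $161,604 × 6/36 = $26,934. Book value $94,635.
Accumulated through year 3 = $188,904 − $94,635 = $94,269.

$94,269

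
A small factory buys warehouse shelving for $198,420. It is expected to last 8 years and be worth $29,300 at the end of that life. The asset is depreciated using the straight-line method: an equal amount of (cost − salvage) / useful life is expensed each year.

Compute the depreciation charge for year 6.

Depreciable base = $198,420 − $29,300 = $169,120.
Annual expense = $169,120 / 8 = $21,140.

$21,140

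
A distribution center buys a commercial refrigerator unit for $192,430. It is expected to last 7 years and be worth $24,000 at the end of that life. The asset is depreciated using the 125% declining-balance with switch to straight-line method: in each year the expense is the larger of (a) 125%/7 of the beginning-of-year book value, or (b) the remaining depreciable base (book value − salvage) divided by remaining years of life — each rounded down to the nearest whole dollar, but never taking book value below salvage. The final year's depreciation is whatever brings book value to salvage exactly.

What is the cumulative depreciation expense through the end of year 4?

$106,438

Depreciable base = $192,430 − $24,000 = $168,430.
Year 1: DB = ⌊$192,430 × 125%/7⌋ = $34,362; SL = ⌊$168,430/7⌋ = $24,061 → take DB $34,362. Book value $158,068.
Year 2: DB = ⌊$158,068 × 125%/7⌋ = $28,226; SL = ⌊$134,068/6⌋ = $22,344 → take DB $28,226. Book value $129,842.
Year 3: DB = ⌊$129,842 × 125%/7⌋ = $23,186; SL = ⌊$105,842/5⌋ = $21,168 → take DB $23,186. Book value $106,656.
Year 4: DB = ⌊$106,656 × 125%/7⌋ = $19,045; SL = ⌊$82,656/4⌋ = $20,664 → take SL $20,664. Book value $85,992.
Accumulated through year 4 = $192,430 − $85,992 = $106,438.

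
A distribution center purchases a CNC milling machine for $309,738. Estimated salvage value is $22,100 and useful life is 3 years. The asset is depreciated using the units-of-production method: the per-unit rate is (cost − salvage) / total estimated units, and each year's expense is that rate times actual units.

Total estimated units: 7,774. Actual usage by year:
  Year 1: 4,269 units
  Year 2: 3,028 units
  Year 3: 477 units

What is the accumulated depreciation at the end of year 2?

Depreciable base = $309,738 − $22,100 = $287,638.
Rate = $287,638 / 7,774 units = $37 per unit.
Year 1: 4,269 × $37 = $157,953. Book value $151,785.
Year 2: 3,028 × $37 = $112,036. Book value $39,749.
Accumulated through year 2 = $309,738 − $39,749 = $269,989.

$269,989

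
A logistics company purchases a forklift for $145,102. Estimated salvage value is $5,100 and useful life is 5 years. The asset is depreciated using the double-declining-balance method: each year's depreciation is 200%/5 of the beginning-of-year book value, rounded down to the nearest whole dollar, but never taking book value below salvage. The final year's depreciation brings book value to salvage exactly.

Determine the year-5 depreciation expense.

$13,706

Depreciable base = $145,102 − $5,100 = $140,002.
Year 1: ⌊$145,102 × 200%/5⌋ = $58,040. Book value $87,062.
Year 2: ⌊$87,062 × 200%/5⌋ = $34,824. Book value $52,238.
Year 3: ⌊$52,238 × 200%/5⌋ = $20,895. Book value $31,343.
Year 4: ⌊$31,343 × 200%/5⌋ = $12,537. Book value $18,806.
Year 5 (final): $18,806 − $5,100 = $13,706. Book value $5,100.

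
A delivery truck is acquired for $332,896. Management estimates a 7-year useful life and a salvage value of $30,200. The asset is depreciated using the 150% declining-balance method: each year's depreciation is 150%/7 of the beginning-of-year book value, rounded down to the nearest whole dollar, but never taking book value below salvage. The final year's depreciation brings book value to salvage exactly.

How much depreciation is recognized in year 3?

$44,038

Depreciable base = $332,896 − $30,200 = $302,696.
Year 1: ⌊$332,896 × 150%/7⌋ = $71,334. Book value $261,562.
Year 2: ⌊$261,562 × 150%/7⌋ = $56,049. Book value $205,513.
Year 3: ⌊$205,513 × 150%/7⌋ = $44,038. Book value $161,475.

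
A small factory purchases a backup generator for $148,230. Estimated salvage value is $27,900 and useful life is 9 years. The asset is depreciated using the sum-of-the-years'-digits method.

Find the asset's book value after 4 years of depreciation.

$68,010

Depreciable base = $148,230 − $27,900 = $120,330.
Sum of the years' digits = 9+8+7+6+5+4+3+2+1 = 45.
Year 1: $120,330 × 9/45 = $24,066. Book value $124,164.
Year 2: $120,330 × 8/45 = $21,392. Book value $102,772.
Year 3: $120,330 × 7/45 = $18,718. Book value $84,054.
Year 4: $120,330 × 6/45 = $16,044. Book value $68,010.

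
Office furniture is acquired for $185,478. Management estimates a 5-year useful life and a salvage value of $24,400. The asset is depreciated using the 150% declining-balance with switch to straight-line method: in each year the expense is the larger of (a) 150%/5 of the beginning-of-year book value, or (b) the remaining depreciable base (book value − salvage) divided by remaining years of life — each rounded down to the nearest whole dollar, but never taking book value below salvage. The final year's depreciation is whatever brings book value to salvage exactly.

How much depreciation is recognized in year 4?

Depreciable base = $185,478 − $24,400 = $161,078.
Year 1: DB = ⌊$185,478 × 150%/5⌋ = $55,643; SL = ⌊$161,078/5⌋ = $32,215 → take DB $55,643. Book value $129,835.
Year 2: DB = ⌊$129,835 × 150%/5⌋ = $38,950; SL = ⌊$105,435/4⌋ = $26,358 → take DB $38,950. Book value $90,885.
Year 3: DB = ⌊$90,885 × 150%/5⌋ = $27,265; SL = ⌊$66,485/3⌋ = $22,161 → take DB $27,265. Book value $63,620.
Year 4: DB = ⌊$63,620 × 150%/5⌋ = $19,086; SL = ⌊$39,220/2⌋ = $19,610 → take SL $19,610. Book value $44,010.

$19,610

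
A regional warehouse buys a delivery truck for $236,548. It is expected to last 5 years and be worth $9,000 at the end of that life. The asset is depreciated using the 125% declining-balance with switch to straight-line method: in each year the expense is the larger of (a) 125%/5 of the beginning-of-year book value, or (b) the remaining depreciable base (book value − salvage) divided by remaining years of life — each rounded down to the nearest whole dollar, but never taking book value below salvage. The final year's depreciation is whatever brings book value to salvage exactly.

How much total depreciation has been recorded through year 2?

$103,489

Depreciable base = $236,548 − $9,000 = $227,548.
Year 1: DB = ⌊$236,548 × 125%/5⌋ = $59,137; SL = ⌊$227,548/5⌋ = $45,509 → take DB $59,137. Book value $177,411.
Year 2: DB = ⌊$177,411 × 125%/5⌋ = $44,352; SL = ⌊$168,411/4⌋ = $42,102 → take DB $44,352. Book value $133,059.
Accumulated through year 2 = $236,548 − $133,059 = $103,489.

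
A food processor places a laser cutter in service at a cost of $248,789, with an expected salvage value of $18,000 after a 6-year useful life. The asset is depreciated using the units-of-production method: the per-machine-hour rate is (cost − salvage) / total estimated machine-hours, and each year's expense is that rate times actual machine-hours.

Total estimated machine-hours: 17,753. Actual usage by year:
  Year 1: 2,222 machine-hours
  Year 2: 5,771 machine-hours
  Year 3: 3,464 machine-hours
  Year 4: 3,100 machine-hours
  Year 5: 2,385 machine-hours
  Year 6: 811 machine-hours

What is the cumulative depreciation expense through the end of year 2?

Depreciable base = $248,789 − $18,000 = $230,789.
Rate = $230,789 / 17,753 machine-hours = $13 per machine-hour.
Year 1: 2,222 × $13 = $28,886. Book value $219,903.
Year 2: 5,771 × $13 = $75,023. Book value $144,880.
Accumulated through year 2 = $248,789 − $144,880 = $103,909.

$103,909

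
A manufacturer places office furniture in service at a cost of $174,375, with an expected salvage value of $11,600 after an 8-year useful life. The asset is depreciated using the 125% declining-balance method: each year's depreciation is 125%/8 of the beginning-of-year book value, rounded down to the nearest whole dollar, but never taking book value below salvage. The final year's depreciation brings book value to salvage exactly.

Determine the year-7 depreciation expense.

Depreciable base = $174,375 − $11,600 = $162,775.
Year 1: ⌊$174,375 × 125%/8⌋ = $27,246. Book value $147,129.
Year 2: ⌊$147,129 × 125%/8⌋ = $22,988. Book value $124,141.
Year 3: ⌊$124,141 × 125%/8⌋ = $19,397. Book value $104,744.
Year 4: ⌊$104,744 × 125%/8⌋ = $16,366. Book value $88,378.
Year 5: ⌊$88,378 × 125%/8⌋ = $13,809. Book value $74,569.
Year 6: ⌊$74,569 × 125%/8⌋ = $11,651. Book value $62,918.
Year 7: ⌊$62,918 × 125%/8⌋ = $9,830. Book value $53,088.

$9,830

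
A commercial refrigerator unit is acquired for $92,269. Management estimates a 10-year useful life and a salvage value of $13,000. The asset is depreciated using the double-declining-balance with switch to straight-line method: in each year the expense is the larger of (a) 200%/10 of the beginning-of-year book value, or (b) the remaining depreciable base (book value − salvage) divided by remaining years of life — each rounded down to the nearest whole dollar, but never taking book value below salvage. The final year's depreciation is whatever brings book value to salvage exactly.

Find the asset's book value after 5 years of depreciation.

Depreciable base = $92,269 − $13,000 = $79,269.
Year 1: DB = ⌊$92,269 × 200%/10⌋ = $18,453; SL = ⌊$79,269/10⌋ = $7,926 → take DB $18,453. Book value $73,816.
Year 2: DB = ⌊$73,816 × 200%/10⌋ = $14,763; SL = ⌊$60,816/9⌋ = $6,757 → take DB $14,763. Book value $59,053.
Year 3: DB = ⌊$59,053 × 200%/10⌋ = $11,810; SL = ⌊$46,053/8⌋ = $5,756 → take DB $11,810. Book value $47,243.
Year 4: DB = ⌊$47,243 × 200%/10⌋ = $9,448; SL = ⌊$34,243/7⌋ = $4,891 → take DB $9,448. Book value $37,795.
Year 5: DB = ⌊$37,795 × 200%/10⌋ = $7,559; SL = ⌊$24,795/6⌋ = $4,132 → take DB $7,559. Book value $30,236.

$30,236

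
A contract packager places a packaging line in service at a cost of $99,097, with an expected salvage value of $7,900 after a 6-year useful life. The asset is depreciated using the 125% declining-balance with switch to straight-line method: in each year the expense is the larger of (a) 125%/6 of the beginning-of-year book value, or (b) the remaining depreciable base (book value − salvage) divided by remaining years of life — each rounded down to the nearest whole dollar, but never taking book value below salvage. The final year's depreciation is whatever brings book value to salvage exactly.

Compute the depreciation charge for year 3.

$13,552

Depreciable base = $99,097 − $7,900 = $91,197.
Year 1: DB = ⌊$99,097 × 125%/6⌋ = $20,645; SL = ⌊$91,197/6⌋ = $15,199 → take DB $20,645. Book value $78,452.
Year 2: DB = ⌊$78,452 × 125%/6⌋ = $16,344; SL = ⌊$70,552/5⌋ = $14,110 → take DB $16,344. Book value $62,108.
Year 3: DB = ⌊$62,108 × 125%/6⌋ = $12,939; SL = ⌊$54,208/4⌋ = $13,552 → take SL $13,552. Book value $48,556.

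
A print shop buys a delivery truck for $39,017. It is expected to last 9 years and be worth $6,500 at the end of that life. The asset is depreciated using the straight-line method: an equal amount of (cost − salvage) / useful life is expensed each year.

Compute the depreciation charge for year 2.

Depreciable base = $39,017 − $6,500 = $32,517.
Annual expense = $32,517 / 9 = $3,613.

$3,613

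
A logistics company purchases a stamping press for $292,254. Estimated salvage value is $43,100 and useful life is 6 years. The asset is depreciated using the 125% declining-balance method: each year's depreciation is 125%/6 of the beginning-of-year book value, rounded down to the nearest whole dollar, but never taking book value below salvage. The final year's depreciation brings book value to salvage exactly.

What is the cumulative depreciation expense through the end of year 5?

$201,372

Depreciable base = $292,254 − $43,100 = $249,154.
Year 1: ⌊$292,254 × 125%/6⌋ = $60,886. Book value $231,368.
Year 2: ⌊$231,368 × 125%/6⌋ = $48,201. Book value $183,167.
Year 3: ⌊$183,167 × 125%/6⌋ = $38,159. Book value $145,008.
Year 4: ⌊$145,008 × 125%/6⌋ = $30,210. Book value $114,798.
Year 5: ⌊$114,798 × 125%/6⌋ = $23,916. Book value $90,882.
Accumulated through year 5 = $292,254 − $90,882 = $201,372.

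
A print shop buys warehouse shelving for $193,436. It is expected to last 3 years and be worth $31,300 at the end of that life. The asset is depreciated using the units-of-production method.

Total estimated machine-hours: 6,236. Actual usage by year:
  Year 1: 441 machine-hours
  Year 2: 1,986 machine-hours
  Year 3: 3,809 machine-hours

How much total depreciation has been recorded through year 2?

$63,102

Depreciable base = $193,436 − $31,300 = $162,136.
Rate = $162,136 / 6,236 machine-hours = $26 per machine-hour.
Year 1: 441 × $26 = $11,466. Book value $181,970.
Year 2: 1,986 × $26 = $51,636. Book value $130,334.
Accumulated through year 2 = $193,436 − $130,334 = $63,102.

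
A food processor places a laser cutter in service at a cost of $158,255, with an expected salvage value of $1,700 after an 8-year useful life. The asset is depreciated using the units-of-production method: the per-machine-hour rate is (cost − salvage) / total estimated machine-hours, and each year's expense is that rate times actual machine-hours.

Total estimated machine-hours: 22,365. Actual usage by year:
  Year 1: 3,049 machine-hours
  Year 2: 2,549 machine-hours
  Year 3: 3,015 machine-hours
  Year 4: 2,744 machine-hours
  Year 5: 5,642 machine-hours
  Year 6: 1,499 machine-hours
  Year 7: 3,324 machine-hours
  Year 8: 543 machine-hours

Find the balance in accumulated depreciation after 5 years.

$118,993

Depreciable base = $158,255 − $1,700 = $156,555.
Rate = $156,555 / 22,365 machine-hours = $7 per machine-hour.
Year 1: 3,049 × $7 = $21,343. Book value $136,912.
Year 2: 2,549 × $7 = $17,843. Book value $119,069.
Year 3: 3,015 × $7 = $21,105. Book value $97,964.
Year 4: 2,744 × $7 = $19,208. Book value $78,756.
Year 5: 5,642 × $7 = $39,494. Book value $39,262.
Accumulated through year 5 = $158,255 − $39,262 = $118,993.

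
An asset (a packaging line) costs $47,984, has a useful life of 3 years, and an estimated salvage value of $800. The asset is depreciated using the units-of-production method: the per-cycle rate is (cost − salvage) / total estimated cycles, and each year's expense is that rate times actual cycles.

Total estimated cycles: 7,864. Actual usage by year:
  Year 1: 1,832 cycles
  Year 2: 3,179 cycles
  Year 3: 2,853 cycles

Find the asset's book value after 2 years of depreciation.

$17,918

Depreciable base = $47,984 − $800 = $47,184.
Rate = $47,184 / 7,864 cycles = $6 per cycle.
Year 1: 1,832 × $6 = $10,992. Book value $36,992.
Year 2: 3,179 × $6 = $19,074. Book value $17,918.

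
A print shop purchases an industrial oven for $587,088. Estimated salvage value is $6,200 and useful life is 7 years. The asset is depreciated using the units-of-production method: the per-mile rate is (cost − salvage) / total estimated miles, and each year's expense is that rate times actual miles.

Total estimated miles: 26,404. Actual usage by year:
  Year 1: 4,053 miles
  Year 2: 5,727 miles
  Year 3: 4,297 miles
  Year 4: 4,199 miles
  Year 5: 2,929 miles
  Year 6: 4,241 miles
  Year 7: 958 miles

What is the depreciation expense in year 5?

Depreciable base = $587,088 − $6,200 = $580,888.
Rate = $580,888 / 26,404 miles = $22 per mile.
Year 1: 4,053 × $22 = $89,166. Book value $497,922.
Year 2: 5,727 × $22 = $125,994. Book value $371,928.
Year 3: 4,297 × $22 = $94,534. Book value $277,394.
Year 4: 4,199 × $22 = $92,378. Book value $185,016.
Year 5: 2,929 × $22 = $64,438. Book value $120,578.

$64,438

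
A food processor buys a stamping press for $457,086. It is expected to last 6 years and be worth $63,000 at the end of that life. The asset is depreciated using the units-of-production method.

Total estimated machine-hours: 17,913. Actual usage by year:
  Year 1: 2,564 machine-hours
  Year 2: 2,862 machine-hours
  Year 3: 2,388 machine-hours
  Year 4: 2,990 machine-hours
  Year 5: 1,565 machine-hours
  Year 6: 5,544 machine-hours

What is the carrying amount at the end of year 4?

$219,398

Depreciable base = $457,086 − $63,000 = $394,086.
Rate = $394,086 / 17,913 machine-hours = $22 per machine-hour.
Year 1: 2,564 × $22 = $56,408. Book value $400,678.
Year 2: 2,862 × $22 = $62,964. Book value $337,714.
Year 3: 2,388 × $22 = $52,536. Book value $285,178.
Year 4: 2,990 × $22 = $65,780. Book value $219,398.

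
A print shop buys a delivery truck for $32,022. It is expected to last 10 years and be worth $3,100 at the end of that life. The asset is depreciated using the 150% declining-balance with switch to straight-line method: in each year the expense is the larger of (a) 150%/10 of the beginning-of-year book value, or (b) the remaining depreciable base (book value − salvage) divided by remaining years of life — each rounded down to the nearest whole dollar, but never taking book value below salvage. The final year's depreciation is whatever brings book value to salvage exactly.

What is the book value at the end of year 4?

$16,717

Depreciable base = $32,022 − $3,100 = $28,922.
Year 1: DB = ⌊$32,022 × 150%/10⌋ = $4,803; SL = ⌊$28,922/10⌋ = $2,892 → take DB $4,803. Book value $27,219.
Year 2: DB = ⌊$27,219 × 150%/10⌋ = $4,082; SL = ⌊$24,119/9⌋ = $2,679 → take DB $4,082. Book value $23,137.
Year 3: DB = ⌊$23,137 × 150%/10⌋ = $3,470; SL = ⌊$20,037/8⌋ = $2,504 → take DB $3,470. Book value $19,667.
Year 4: DB = ⌊$19,667 × 150%/10⌋ = $2,950; SL = ⌊$16,567/7⌋ = $2,366 → take DB $2,950. Book value $16,717.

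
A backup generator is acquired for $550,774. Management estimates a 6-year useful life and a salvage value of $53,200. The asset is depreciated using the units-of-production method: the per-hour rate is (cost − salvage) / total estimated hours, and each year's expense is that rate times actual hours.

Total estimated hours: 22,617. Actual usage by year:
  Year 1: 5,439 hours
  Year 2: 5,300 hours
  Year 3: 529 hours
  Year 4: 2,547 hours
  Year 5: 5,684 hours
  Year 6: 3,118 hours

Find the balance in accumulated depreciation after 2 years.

$236,258

Depreciable base = $550,774 − $53,200 = $497,574.
Rate = $497,574 / 22,617 hours = $22 per hour.
Year 1: 5,439 × $22 = $119,658. Book value $431,116.
Year 2: 5,300 × $22 = $116,600. Book value $314,516.
Accumulated through year 2 = $550,774 − $314,516 = $236,258.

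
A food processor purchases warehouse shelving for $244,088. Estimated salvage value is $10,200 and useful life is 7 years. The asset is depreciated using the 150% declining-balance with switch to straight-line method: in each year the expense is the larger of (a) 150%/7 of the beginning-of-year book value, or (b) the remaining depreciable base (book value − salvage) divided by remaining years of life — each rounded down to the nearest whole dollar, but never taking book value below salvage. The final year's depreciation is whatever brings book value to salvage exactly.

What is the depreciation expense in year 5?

Depreciable base = $244,088 − $10,200 = $233,888.
Year 1: DB = ⌊$244,088 × 150%/7⌋ = $52,304; SL = ⌊$233,888/7⌋ = $33,412 → take DB $52,304. Book value $191,784.
Year 2: DB = ⌊$191,784 × 150%/7⌋ = $41,096; SL = ⌊$181,584/6⌋ = $30,264 → take DB $41,096. Book value $150,688.
Year 3: DB = ⌊$150,688 × 150%/7⌋ = $32,290; SL = ⌊$140,488/5⌋ = $28,097 → take DB $32,290. Book value $118,398.
Year 4: DB = ⌊$118,398 × 150%/7⌋ = $25,371; SL = ⌊$108,198/4⌋ = $27,049 → take SL $27,049. Book value $91,349.
Year 5: DB = ⌊$91,349 × 150%/7⌋ = $19,574; SL = ⌊$81,149/3⌋ = $27,049 → take SL $27,049. Book value $64,300.

$27,049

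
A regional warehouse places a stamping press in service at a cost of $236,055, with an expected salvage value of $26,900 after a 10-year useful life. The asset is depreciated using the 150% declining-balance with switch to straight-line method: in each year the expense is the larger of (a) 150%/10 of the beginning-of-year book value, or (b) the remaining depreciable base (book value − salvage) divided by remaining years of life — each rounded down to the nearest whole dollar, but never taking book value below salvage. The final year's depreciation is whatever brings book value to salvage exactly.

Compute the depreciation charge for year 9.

$15,532

Depreciable base = $236,055 − $26,900 = $209,155.
Year 1: DB = ⌊$236,055 × 150%/10⌋ = $35,408; SL = ⌊$209,155/10⌋ = $20,915 → take DB $35,408. Book value $200,647.
Year 2: DB = ⌊$200,647 × 150%/10⌋ = $30,097; SL = ⌊$173,747/9⌋ = $19,305 → take DB $30,097. Book value $170,550.
Year 3: DB = ⌊$170,550 × 150%/10⌋ = $25,582; SL = ⌊$143,650/8⌋ = $17,956 → take DB $25,582. Book value $144,968.
Year 4: DB = ⌊$144,968 × 150%/10⌋ = $21,745; SL = ⌊$118,068/7⌋ = $16,866 → take DB $21,745. Book value $123,223.
Year 5: DB = ⌊$123,223 × 150%/10⌋ = $18,483; SL = ⌊$96,323/6⌋ = $16,053 → take DB $18,483. Book value $104,740.
Year 6: DB = ⌊$104,740 × 150%/10⌋ = $15,711; SL = ⌊$77,840/5⌋ = $15,568 → take DB $15,711. Book value $89,029.
Year 7: DB = ⌊$89,029 × 150%/10⌋ = $13,354; SL = ⌊$62,129/4⌋ = $15,532 → take SL $15,532. Book value $73,497.
Year 8: DB = ⌊$73,497 × 150%/10⌋ = $11,024; SL = ⌊$46,597/3⌋ = $15,532 → take SL $15,532. Book value $57,965.
Year 9: DB = ⌊$57,965 × 150%/10⌋ = $8,694; SL = ⌊$31,065/2⌋ = $15,532 → take SL $15,532. Book value $42,433.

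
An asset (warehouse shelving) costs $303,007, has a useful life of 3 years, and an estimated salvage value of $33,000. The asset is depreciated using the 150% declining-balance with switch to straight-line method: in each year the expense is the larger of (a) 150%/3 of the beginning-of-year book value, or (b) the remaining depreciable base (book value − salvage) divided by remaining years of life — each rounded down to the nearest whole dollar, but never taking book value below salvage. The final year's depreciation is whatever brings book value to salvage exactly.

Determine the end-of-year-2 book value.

Depreciable base = $303,007 − $33,000 = $270,007.
Year 1: DB = ⌊$303,007 × 150%/3⌋ = $151,503; SL = ⌊$270,007/3⌋ = $90,002 → take DB $151,503. Book value $151,504.
Year 2: DB = ⌊$151,504 × 150%/3⌋ = $75,752; SL = ⌊$118,504/2⌋ = $59,252 → take DB $75,752. Book value $75,752.

$75,752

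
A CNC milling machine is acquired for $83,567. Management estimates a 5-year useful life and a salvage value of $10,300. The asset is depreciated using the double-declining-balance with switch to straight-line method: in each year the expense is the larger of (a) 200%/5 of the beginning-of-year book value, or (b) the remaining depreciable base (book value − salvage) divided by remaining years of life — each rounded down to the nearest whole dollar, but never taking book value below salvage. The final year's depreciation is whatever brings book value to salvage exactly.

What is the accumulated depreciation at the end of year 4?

Depreciable base = $83,567 − $10,300 = $73,267.
Year 1: DB = ⌊$83,567 × 200%/5⌋ = $33,426; SL = ⌊$73,267/5⌋ = $14,653 → take DB $33,426. Book value $50,141.
Year 2: DB = ⌊$50,141 × 200%/5⌋ = $20,056; SL = ⌊$39,841/4⌋ = $9,960 → take DB $20,056. Book value $30,085.
Year 3: DB = ⌊$30,085 × 200%/5⌋ = $12,034; SL = ⌊$19,785/3⌋ = $6,595 → take DB $12,034. Book value $18,051.
Year 4: DB = ⌊$18,051 × 200%/5⌋ = $7,220; SL = ⌊$7,751/2⌋ = $3,875 → take DB $7,220. Book value $10,831.
Accumulated through year 4 = $83,567 − $10,831 = $72,736.

$72,736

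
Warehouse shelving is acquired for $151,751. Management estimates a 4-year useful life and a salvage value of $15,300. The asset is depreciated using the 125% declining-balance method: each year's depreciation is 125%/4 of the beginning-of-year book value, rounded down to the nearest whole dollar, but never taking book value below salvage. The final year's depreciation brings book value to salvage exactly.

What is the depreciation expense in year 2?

$32,602

Depreciable base = $151,751 − $15,300 = $136,451.
Year 1: ⌊$151,751 × 125%/4⌋ = $47,422. Book value $104,329.
Year 2: ⌊$104,329 × 125%/4⌋ = $32,602. Book value $71,727.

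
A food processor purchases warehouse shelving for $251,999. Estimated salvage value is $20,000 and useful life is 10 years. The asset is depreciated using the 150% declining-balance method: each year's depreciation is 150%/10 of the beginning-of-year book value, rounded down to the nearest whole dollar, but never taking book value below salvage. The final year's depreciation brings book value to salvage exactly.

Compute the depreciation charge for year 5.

$19,731

Depreciable base = $251,999 − $20,000 = $231,999.
Year 1: ⌊$251,999 × 150%/10⌋ = $37,799. Book value $214,200.
Year 2: ⌊$214,200 × 150%/10⌋ = $32,130. Book value $182,070.
Year 3: ⌊$182,070 × 150%/10⌋ = $27,310. Book value $154,760.
Year 4: ⌊$154,760 × 150%/10⌋ = $23,214. Book value $131,546.
Year 5: ⌊$131,546 × 150%/10⌋ = $19,731. Book value $111,815.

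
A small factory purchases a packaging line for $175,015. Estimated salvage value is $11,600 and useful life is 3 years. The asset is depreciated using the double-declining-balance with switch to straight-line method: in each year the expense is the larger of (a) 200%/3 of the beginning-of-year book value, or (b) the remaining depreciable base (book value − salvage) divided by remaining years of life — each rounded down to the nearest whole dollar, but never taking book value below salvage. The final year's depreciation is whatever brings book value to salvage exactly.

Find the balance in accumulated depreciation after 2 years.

Depreciable base = $175,015 − $11,600 = $163,415.
Year 1: DB = ⌊$175,015 × 200%/3⌋ = $116,676; SL = ⌊$163,415/3⌋ = $54,471 → take DB $116,676. Book value $58,339.
Year 2: DB = ⌊$58,339 × 200%/3⌋ = $38,892; SL = ⌊$46,739/2⌋ = $23,369 → take DB $38,892. Book value $19,447.
Accumulated through year 2 = $175,015 − $19,447 = $155,568.

$155,568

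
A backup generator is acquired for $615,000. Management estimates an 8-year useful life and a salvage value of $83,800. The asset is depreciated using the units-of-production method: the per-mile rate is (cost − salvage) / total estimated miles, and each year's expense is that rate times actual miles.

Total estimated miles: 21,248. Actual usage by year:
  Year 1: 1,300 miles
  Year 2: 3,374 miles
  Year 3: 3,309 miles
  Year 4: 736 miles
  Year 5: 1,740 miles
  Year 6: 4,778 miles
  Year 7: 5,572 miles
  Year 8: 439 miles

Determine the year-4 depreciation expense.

$18,400

Depreciable base = $615,000 − $83,800 = $531,200.
Rate = $531,200 / 21,248 miles = $25 per mile.
Year 1: 1,300 × $25 = $32,500. Book value $582,500.
Year 2: 3,374 × $25 = $84,350. Book value $498,150.
Year 3: 3,309 × $25 = $82,725. Book value $415,425.
Year 4: 736 × $25 = $18,400. Book value $397,025.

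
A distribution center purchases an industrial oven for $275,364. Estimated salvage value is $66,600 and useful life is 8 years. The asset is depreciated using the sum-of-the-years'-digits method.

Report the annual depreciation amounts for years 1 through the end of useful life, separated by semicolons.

$46,392; $40,593; $34,794; $28,995; $23,196; $17,397; $11,598; $5,799

Depreciable base = $275,364 − $66,600 = $208,764.
Sum of the years' digits = 8+7+6+5+4+3+2+1 = 36.
Year 1: $208,764 × 8/36 = $46,392. Book value $228,972.
Year 2: $208,764 × 7/36 = $40,593. Book value $188,379.
Year 3: $208,764 × 6/36 = $34,794. Book value $153,585.
Year 4: $208,764 × 5/36 = $28,995. Book value $124,590.
Year 5: $208,764 × 4/36 = $23,196. Book value $101,394.
Year 6: $208,764 × 3/36 = $17,397. Book value $83,997.
Year 7: $208,764 × 2/36 = $11,598. Book value $72,399.
Year 8: $208,764 × 1/36 = $5,799. Book value $66,600.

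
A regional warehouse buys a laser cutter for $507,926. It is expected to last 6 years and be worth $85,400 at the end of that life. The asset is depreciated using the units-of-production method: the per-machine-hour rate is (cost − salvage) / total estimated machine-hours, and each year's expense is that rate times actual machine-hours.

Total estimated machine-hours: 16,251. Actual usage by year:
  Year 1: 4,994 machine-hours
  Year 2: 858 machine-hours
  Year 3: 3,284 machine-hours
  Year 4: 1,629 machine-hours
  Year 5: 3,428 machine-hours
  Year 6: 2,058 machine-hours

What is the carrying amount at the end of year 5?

Depreciable base = $507,926 − $85,400 = $422,526.
Rate = $422,526 / 16,251 machine-hours = $26 per machine-hour.
Year 1: 4,994 × $26 = $129,844. Book value $378,082.
Year 2: 858 × $26 = $22,308. Book value $355,774.
Year 3: 3,284 × $26 = $85,384. Book value $270,390.
Year 4: 1,629 × $26 = $42,354. Book value $228,036.
Year 5: 3,428 × $26 = $89,128. Book value $138,908.

$138,908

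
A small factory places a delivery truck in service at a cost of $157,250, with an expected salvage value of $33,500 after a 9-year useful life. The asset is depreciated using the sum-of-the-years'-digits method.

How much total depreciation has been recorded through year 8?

Depreciable base = $157,250 − $33,500 = $123,750.
Sum of the years' digits = 9+8+7+6+5+4+3+2+1 = 45.
Year 1: $123,750 × 9/45 = $24,750. Book value $132,500.
Year 2: $123,750 × 8/45 = $22,000. Book value $110,500.
Year 3: $123,750 × 7/45 = $19,250. Book value $91,250.
Year 4: $123,750 × 6/45 = $16,500. Book value $74,750.
Year 5: $123,750 × 5/45 = $13,750. Book value $61,000.
Year 6: $123,750 × 4/45 = $11,000. Book value $50,000.
Year 7: $123,750 × 3/45 = $8,250. Book value $41,750.
Year 8: $123,750 × 2/45 = $5,500. Book value $36,250.
Accumulated through year 8 = $157,250 − $36,250 = $121,000.

$121,000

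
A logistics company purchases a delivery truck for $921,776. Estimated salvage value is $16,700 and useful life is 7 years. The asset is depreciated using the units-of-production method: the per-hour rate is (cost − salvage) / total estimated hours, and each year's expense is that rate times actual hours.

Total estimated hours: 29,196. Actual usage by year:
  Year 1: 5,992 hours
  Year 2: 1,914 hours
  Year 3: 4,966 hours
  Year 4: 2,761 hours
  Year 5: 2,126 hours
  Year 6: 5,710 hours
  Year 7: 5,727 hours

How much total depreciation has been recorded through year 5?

Depreciable base = $921,776 − $16,700 = $905,076.
Rate = $905,076 / 29,196 hours = $31 per hour.
Year 1: 5,992 × $31 = $185,752. Book value $736,024.
Year 2: 1,914 × $31 = $59,334. Book value $676,690.
Year 3: 4,966 × $31 = $153,946. Book value $522,744.
Year 4: 2,761 × $31 = $85,591. Book value $437,153.
Year 5: 2,126 × $31 = $65,906. Book value $371,247.
Accumulated through year 5 = $921,776 − $371,247 = $550,529.

$550,529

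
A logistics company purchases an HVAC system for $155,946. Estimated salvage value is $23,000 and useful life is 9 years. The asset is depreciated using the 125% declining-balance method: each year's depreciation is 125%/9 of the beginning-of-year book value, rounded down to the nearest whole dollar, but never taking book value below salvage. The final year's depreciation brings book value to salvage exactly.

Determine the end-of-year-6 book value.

Depreciable base = $155,946 − $23,000 = $132,946.
Year 1: ⌊$155,946 × 125%/9⌋ = $21,659. Book value $134,287.
Year 2: ⌊$134,287 × 125%/9⌋ = $18,650. Book value $115,637.
Year 3: ⌊$115,637 × 125%/9⌋ = $16,060. Book value $99,577.
Year 4: ⌊$99,577 × 125%/9⌋ = $13,830. Book value $85,747.
Year 5: ⌊$85,747 × 125%/9⌋ = $11,909. Book value $73,838.
Year 6: ⌊$73,838 × 125%/9⌋ = $10,255. Book value $63,583.

$63,583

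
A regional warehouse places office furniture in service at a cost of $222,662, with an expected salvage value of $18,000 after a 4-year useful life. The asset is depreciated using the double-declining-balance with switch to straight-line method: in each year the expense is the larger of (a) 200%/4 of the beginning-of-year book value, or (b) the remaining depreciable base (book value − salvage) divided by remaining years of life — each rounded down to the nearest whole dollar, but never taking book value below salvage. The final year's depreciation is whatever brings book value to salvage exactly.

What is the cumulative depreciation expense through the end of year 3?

Depreciable base = $222,662 − $18,000 = $204,662.
Year 1: DB = ⌊$222,662 × 200%/4⌋ = $111,331; SL = ⌊$204,662/4⌋ = $51,165 → take DB $111,331. Book value $111,331.
Year 2: DB = ⌊$111,331 × 200%/4⌋ = $55,665; SL = ⌊$93,331/3⌋ = $31,110 → take DB $55,665. Book value $55,666.
Year 3: DB = ⌊$55,666 × 200%/4⌋ = $27,833; SL = ⌊$37,666/2⌋ = $18,833 → take DB $27,833. Book value $27,833.
Accumulated through year 3 = $222,662 − $27,833 = $194,829.

$194,829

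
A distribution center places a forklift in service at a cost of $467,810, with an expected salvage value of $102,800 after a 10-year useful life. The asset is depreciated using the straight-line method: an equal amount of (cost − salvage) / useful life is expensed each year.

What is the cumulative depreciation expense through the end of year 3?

$109,503

Depreciable base = $467,810 − $102,800 = $365,010.
Annual expense = $365,010 / 10 = $36,501.
End of year 1: book value $431,309.
End of year 2: book value $394,808.
End of year 3: book value $358,307.
Accumulated through year 3 = $467,810 − $358,307 = $109,503.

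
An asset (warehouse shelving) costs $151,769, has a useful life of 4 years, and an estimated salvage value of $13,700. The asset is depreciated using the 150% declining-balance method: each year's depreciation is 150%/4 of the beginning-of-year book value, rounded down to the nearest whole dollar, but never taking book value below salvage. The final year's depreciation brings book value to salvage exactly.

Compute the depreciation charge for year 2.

Depreciable base = $151,769 − $13,700 = $138,069.
Year 1: ⌊$151,769 × 150%/4⌋ = $56,913. Book value $94,856.
Year 2: ⌊$94,856 × 150%/4⌋ = $35,571. Book value $59,285.

$35,571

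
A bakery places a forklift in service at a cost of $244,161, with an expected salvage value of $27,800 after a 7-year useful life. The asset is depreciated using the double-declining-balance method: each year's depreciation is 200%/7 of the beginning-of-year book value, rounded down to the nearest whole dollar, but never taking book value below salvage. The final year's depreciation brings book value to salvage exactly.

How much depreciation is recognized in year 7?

Depreciable base = $244,161 − $27,800 = $216,361.
Year 1: ⌊$244,161 × 200%/7⌋ = $69,760. Book value $174,401.
Year 2: ⌊$174,401 × 200%/7⌋ = $49,828. Book value $124,573.
Year 3: ⌊$124,573 × 200%/7⌋ = $35,592. Book value $88,981.
Year 4: ⌊$88,981 × 200%/7⌋ = $25,423. Book value $63,558.
Year 5: ⌊$63,558 × 200%/7⌋ = $18,159. Book value $45,399.
Year 6: ⌊$45,399 × 200%/7⌋ = $12,971. Book value $32,428.
Year 7 (final): $32,428 − $27,800 = $4,628. Book value $27,800.

$4,628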